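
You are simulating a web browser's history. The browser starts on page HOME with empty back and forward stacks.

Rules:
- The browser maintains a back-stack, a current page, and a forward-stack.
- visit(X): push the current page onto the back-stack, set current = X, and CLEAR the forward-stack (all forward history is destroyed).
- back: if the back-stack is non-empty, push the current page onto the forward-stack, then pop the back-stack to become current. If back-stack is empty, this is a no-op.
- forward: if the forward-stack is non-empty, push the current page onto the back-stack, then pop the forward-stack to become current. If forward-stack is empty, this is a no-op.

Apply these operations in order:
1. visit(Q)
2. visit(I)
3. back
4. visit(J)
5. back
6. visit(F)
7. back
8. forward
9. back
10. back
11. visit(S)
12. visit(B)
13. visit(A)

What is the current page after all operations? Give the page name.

After 1 (visit(Q)): cur=Q back=1 fwd=0
After 2 (visit(I)): cur=I back=2 fwd=0
After 3 (back): cur=Q back=1 fwd=1
After 4 (visit(J)): cur=J back=2 fwd=0
After 5 (back): cur=Q back=1 fwd=1
After 6 (visit(F)): cur=F back=2 fwd=0
After 7 (back): cur=Q back=1 fwd=1
After 8 (forward): cur=F back=2 fwd=0
After 9 (back): cur=Q back=1 fwd=1
After 10 (back): cur=HOME back=0 fwd=2
After 11 (visit(S)): cur=S back=1 fwd=0
After 12 (visit(B)): cur=B back=2 fwd=0
After 13 (visit(A)): cur=A back=3 fwd=0

Answer: A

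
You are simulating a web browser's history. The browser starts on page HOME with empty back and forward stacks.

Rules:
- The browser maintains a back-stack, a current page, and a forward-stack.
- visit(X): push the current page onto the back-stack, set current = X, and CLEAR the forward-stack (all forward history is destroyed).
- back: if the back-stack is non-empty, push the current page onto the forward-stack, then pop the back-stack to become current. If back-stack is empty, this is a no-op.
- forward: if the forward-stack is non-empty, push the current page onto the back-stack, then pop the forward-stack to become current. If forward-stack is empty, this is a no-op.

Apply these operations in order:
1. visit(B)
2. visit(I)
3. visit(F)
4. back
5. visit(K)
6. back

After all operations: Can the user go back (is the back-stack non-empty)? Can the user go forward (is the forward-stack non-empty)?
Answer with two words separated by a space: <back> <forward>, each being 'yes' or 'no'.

Answer: yes yes

Derivation:
After 1 (visit(B)): cur=B back=1 fwd=0
After 2 (visit(I)): cur=I back=2 fwd=0
After 3 (visit(F)): cur=F back=3 fwd=0
After 4 (back): cur=I back=2 fwd=1
After 5 (visit(K)): cur=K back=3 fwd=0
After 6 (back): cur=I back=2 fwd=1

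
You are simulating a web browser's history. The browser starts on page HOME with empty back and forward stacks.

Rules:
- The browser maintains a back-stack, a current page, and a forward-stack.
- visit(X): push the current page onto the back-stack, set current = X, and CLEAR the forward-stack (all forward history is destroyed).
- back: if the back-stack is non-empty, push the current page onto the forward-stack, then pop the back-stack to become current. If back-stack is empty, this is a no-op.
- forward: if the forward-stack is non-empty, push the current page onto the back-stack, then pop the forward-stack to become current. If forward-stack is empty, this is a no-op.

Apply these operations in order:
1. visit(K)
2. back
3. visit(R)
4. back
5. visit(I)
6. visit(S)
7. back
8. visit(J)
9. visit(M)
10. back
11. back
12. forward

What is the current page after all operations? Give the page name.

After 1 (visit(K)): cur=K back=1 fwd=0
After 2 (back): cur=HOME back=0 fwd=1
After 3 (visit(R)): cur=R back=1 fwd=0
After 4 (back): cur=HOME back=0 fwd=1
After 5 (visit(I)): cur=I back=1 fwd=0
After 6 (visit(S)): cur=S back=2 fwd=0
After 7 (back): cur=I back=1 fwd=1
After 8 (visit(J)): cur=J back=2 fwd=0
After 9 (visit(M)): cur=M back=3 fwd=0
After 10 (back): cur=J back=2 fwd=1
After 11 (back): cur=I back=1 fwd=2
After 12 (forward): cur=J back=2 fwd=1

Answer: J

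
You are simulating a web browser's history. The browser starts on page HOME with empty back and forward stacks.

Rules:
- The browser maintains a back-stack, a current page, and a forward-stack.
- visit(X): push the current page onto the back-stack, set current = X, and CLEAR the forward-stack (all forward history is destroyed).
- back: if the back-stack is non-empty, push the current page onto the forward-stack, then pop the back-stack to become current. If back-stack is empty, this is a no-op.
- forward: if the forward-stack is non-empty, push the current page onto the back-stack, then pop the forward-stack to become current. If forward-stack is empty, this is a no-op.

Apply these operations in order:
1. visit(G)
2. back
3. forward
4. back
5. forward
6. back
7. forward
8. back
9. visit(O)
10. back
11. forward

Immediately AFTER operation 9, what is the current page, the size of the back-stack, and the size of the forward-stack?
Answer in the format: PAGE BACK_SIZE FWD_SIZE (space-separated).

After 1 (visit(G)): cur=G back=1 fwd=0
After 2 (back): cur=HOME back=0 fwd=1
After 3 (forward): cur=G back=1 fwd=0
After 4 (back): cur=HOME back=0 fwd=1
After 5 (forward): cur=G back=1 fwd=0
After 6 (back): cur=HOME back=0 fwd=1
After 7 (forward): cur=G back=1 fwd=0
After 8 (back): cur=HOME back=0 fwd=1
After 9 (visit(O)): cur=O back=1 fwd=0

O 1 0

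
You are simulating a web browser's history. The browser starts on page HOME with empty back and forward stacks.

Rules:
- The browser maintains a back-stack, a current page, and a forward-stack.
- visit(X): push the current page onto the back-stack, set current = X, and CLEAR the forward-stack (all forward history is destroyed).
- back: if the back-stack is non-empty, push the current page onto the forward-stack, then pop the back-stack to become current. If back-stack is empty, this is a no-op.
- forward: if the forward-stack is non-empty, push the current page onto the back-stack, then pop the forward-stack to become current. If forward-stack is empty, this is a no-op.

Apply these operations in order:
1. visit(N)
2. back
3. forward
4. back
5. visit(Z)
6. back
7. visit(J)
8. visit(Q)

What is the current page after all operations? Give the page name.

Answer: Q

Derivation:
After 1 (visit(N)): cur=N back=1 fwd=0
After 2 (back): cur=HOME back=0 fwd=1
After 3 (forward): cur=N back=1 fwd=0
After 4 (back): cur=HOME back=0 fwd=1
After 5 (visit(Z)): cur=Z back=1 fwd=0
After 6 (back): cur=HOME back=0 fwd=1
After 7 (visit(J)): cur=J back=1 fwd=0
After 8 (visit(Q)): cur=Q back=2 fwd=0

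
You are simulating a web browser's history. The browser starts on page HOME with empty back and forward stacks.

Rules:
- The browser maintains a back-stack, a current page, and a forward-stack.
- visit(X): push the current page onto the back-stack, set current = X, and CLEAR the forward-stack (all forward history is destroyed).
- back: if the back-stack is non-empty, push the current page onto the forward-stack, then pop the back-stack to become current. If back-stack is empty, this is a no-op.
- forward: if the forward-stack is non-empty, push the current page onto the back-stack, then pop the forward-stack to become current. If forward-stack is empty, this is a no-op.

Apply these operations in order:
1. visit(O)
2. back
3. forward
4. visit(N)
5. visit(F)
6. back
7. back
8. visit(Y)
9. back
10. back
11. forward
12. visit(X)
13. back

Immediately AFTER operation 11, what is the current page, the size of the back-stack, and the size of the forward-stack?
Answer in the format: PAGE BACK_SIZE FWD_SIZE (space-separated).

After 1 (visit(O)): cur=O back=1 fwd=0
After 2 (back): cur=HOME back=0 fwd=1
After 3 (forward): cur=O back=1 fwd=0
After 4 (visit(N)): cur=N back=2 fwd=0
After 5 (visit(F)): cur=F back=3 fwd=0
After 6 (back): cur=N back=2 fwd=1
After 7 (back): cur=O back=1 fwd=2
After 8 (visit(Y)): cur=Y back=2 fwd=0
After 9 (back): cur=O back=1 fwd=1
After 10 (back): cur=HOME back=0 fwd=2
After 11 (forward): cur=O back=1 fwd=1

O 1 1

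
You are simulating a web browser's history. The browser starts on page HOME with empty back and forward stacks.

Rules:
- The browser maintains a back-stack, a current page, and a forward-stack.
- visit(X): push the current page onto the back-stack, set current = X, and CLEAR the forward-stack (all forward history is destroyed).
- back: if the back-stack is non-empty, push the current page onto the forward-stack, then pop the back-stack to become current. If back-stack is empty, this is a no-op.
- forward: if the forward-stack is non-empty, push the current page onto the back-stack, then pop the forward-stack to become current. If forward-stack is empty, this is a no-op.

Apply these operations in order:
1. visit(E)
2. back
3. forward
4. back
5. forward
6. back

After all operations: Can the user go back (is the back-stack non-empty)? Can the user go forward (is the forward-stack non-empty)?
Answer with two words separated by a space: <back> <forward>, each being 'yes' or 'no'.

After 1 (visit(E)): cur=E back=1 fwd=0
After 2 (back): cur=HOME back=0 fwd=1
After 3 (forward): cur=E back=1 fwd=0
After 4 (back): cur=HOME back=0 fwd=1
After 5 (forward): cur=E back=1 fwd=0
After 6 (back): cur=HOME back=0 fwd=1

Answer: no yes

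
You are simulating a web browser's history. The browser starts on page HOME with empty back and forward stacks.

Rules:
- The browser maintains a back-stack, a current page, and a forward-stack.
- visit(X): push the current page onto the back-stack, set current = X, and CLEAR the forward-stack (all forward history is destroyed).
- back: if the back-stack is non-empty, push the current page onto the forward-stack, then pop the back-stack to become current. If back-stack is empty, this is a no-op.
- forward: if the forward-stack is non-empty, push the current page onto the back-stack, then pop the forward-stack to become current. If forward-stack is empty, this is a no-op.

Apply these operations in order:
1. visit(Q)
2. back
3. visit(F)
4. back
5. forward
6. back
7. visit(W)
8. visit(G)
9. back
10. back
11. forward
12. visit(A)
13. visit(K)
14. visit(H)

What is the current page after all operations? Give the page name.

Answer: H

Derivation:
After 1 (visit(Q)): cur=Q back=1 fwd=0
After 2 (back): cur=HOME back=0 fwd=1
After 3 (visit(F)): cur=F back=1 fwd=0
After 4 (back): cur=HOME back=0 fwd=1
After 5 (forward): cur=F back=1 fwd=0
After 6 (back): cur=HOME back=0 fwd=1
After 7 (visit(W)): cur=W back=1 fwd=0
After 8 (visit(G)): cur=G back=2 fwd=0
After 9 (back): cur=W back=1 fwd=1
After 10 (back): cur=HOME back=0 fwd=2
After 11 (forward): cur=W back=1 fwd=1
After 12 (visit(A)): cur=A back=2 fwd=0
After 13 (visit(K)): cur=K back=3 fwd=0
After 14 (visit(H)): cur=H back=4 fwd=0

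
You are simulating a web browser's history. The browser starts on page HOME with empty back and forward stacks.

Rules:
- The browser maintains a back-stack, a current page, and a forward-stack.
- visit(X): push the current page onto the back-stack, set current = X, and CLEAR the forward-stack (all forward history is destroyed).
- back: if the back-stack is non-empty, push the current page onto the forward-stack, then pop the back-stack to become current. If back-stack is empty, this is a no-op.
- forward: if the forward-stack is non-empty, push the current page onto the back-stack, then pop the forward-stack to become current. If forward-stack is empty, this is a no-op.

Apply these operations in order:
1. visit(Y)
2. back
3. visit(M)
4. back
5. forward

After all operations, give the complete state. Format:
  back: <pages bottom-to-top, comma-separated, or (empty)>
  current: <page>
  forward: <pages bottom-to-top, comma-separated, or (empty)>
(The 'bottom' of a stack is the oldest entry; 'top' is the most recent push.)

Answer: back: HOME
current: M
forward: (empty)

Derivation:
After 1 (visit(Y)): cur=Y back=1 fwd=0
After 2 (back): cur=HOME back=0 fwd=1
After 3 (visit(M)): cur=M back=1 fwd=0
After 4 (back): cur=HOME back=0 fwd=1
After 5 (forward): cur=M back=1 fwd=0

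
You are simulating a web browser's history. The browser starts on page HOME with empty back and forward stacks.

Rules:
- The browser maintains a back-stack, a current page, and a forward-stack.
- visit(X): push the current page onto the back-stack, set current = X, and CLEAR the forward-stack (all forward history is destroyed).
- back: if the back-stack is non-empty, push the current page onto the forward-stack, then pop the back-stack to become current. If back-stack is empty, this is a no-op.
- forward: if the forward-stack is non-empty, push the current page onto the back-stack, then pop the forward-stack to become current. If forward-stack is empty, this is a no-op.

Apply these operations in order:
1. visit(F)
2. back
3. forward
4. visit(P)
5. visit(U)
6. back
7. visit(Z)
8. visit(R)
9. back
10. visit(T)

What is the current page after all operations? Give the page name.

Answer: T

Derivation:
After 1 (visit(F)): cur=F back=1 fwd=0
After 2 (back): cur=HOME back=0 fwd=1
After 3 (forward): cur=F back=1 fwd=0
After 4 (visit(P)): cur=P back=2 fwd=0
After 5 (visit(U)): cur=U back=3 fwd=0
After 6 (back): cur=P back=2 fwd=1
After 7 (visit(Z)): cur=Z back=3 fwd=0
After 8 (visit(R)): cur=R back=4 fwd=0
After 9 (back): cur=Z back=3 fwd=1
After 10 (visit(T)): cur=T back=4 fwd=0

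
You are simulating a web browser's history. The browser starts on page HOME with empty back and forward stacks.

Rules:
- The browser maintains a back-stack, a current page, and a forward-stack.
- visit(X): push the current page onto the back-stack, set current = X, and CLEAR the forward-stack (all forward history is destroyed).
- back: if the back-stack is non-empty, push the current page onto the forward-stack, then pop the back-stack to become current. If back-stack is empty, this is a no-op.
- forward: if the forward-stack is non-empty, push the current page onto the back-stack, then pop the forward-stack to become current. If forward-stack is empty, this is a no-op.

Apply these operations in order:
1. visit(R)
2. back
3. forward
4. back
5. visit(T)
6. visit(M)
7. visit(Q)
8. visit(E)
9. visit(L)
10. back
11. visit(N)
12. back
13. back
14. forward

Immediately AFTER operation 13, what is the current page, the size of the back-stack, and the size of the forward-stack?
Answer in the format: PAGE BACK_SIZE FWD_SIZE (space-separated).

After 1 (visit(R)): cur=R back=1 fwd=0
After 2 (back): cur=HOME back=0 fwd=1
After 3 (forward): cur=R back=1 fwd=0
After 4 (back): cur=HOME back=0 fwd=1
After 5 (visit(T)): cur=T back=1 fwd=0
After 6 (visit(M)): cur=M back=2 fwd=0
After 7 (visit(Q)): cur=Q back=3 fwd=0
After 8 (visit(E)): cur=E back=4 fwd=0
After 9 (visit(L)): cur=L back=5 fwd=0
After 10 (back): cur=E back=4 fwd=1
After 11 (visit(N)): cur=N back=5 fwd=0
After 12 (back): cur=E back=4 fwd=1
After 13 (back): cur=Q back=3 fwd=2

Q 3 2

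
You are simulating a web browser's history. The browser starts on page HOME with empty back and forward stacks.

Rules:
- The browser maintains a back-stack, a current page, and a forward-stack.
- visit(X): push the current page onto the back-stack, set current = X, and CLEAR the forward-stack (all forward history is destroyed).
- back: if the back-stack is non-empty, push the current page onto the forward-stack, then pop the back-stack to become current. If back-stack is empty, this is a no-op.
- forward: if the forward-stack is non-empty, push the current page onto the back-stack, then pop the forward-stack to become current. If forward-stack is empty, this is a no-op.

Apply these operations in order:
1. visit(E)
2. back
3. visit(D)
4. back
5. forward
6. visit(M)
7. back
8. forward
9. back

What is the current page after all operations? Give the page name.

Answer: D

Derivation:
After 1 (visit(E)): cur=E back=1 fwd=0
After 2 (back): cur=HOME back=0 fwd=1
After 3 (visit(D)): cur=D back=1 fwd=0
After 4 (back): cur=HOME back=0 fwd=1
After 5 (forward): cur=D back=1 fwd=0
After 6 (visit(M)): cur=M back=2 fwd=0
After 7 (back): cur=D back=1 fwd=1
After 8 (forward): cur=M back=2 fwd=0
After 9 (back): cur=D back=1 fwd=1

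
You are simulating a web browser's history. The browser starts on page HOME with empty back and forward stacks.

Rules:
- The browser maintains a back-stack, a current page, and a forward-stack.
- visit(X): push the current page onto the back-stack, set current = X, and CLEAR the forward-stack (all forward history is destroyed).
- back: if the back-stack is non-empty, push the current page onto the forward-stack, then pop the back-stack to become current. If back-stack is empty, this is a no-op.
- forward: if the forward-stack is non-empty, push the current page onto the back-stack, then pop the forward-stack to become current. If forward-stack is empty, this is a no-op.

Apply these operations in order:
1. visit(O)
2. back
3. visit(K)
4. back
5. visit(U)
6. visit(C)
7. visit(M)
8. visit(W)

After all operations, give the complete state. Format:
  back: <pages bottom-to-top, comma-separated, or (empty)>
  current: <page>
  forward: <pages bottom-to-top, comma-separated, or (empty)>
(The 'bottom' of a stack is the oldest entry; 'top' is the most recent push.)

After 1 (visit(O)): cur=O back=1 fwd=0
After 2 (back): cur=HOME back=0 fwd=1
After 3 (visit(K)): cur=K back=1 fwd=0
After 4 (back): cur=HOME back=0 fwd=1
After 5 (visit(U)): cur=U back=1 fwd=0
After 6 (visit(C)): cur=C back=2 fwd=0
After 7 (visit(M)): cur=M back=3 fwd=0
After 8 (visit(W)): cur=W back=4 fwd=0

Answer: back: HOME,U,C,M
current: W
forward: (empty)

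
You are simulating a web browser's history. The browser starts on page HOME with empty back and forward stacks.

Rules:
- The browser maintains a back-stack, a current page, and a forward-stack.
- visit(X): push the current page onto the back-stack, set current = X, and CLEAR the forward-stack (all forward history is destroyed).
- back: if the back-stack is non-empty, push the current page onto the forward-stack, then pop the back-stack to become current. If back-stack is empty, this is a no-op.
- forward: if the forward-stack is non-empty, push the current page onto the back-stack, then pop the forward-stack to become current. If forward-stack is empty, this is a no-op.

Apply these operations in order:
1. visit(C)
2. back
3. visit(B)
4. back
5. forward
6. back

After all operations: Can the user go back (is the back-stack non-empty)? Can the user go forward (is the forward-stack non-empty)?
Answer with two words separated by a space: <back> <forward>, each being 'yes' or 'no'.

Answer: no yes

Derivation:
After 1 (visit(C)): cur=C back=1 fwd=0
After 2 (back): cur=HOME back=0 fwd=1
After 3 (visit(B)): cur=B back=1 fwd=0
After 4 (back): cur=HOME back=0 fwd=1
After 5 (forward): cur=B back=1 fwd=0
After 6 (back): cur=HOME back=0 fwd=1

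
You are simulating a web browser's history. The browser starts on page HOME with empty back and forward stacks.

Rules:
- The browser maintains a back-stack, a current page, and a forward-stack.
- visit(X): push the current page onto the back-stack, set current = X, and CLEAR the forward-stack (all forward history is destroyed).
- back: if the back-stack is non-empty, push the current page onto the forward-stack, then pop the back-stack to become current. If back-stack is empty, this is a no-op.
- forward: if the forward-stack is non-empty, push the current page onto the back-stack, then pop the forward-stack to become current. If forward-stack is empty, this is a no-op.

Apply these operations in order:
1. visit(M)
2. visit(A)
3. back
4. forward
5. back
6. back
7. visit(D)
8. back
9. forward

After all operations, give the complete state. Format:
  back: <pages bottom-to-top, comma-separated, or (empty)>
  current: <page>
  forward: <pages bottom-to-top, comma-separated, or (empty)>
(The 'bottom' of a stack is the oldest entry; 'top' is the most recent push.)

After 1 (visit(M)): cur=M back=1 fwd=0
After 2 (visit(A)): cur=A back=2 fwd=0
After 3 (back): cur=M back=1 fwd=1
After 4 (forward): cur=A back=2 fwd=0
After 5 (back): cur=M back=1 fwd=1
After 6 (back): cur=HOME back=0 fwd=2
After 7 (visit(D)): cur=D back=1 fwd=0
After 8 (back): cur=HOME back=0 fwd=1
After 9 (forward): cur=D back=1 fwd=0

Answer: back: HOME
current: D
forward: (empty)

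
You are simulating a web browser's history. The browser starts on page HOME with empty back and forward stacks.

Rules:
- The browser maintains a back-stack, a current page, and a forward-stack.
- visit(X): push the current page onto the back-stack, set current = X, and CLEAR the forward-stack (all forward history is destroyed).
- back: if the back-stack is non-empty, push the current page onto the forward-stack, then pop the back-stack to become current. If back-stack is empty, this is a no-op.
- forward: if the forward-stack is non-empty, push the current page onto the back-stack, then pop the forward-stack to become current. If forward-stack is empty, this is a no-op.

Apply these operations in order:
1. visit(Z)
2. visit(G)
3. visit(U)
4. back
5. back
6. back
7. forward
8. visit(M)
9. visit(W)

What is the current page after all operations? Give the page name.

After 1 (visit(Z)): cur=Z back=1 fwd=0
After 2 (visit(G)): cur=G back=2 fwd=0
After 3 (visit(U)): cur=U back=3 fwd=0
After 4 (back): cur=G back=2 fwd=1
After 5 (back): cur=Z back=1 fwd=2
After 6 (back): cur=HOME back=0 fwd=3
After 7 (forward): cur=Z back=1 fwd=2
After 8 (visit(M)): cur=M back=2 fwd=0
After 9 (visit(W)): cur=W back=3 fwd=0

Answer: W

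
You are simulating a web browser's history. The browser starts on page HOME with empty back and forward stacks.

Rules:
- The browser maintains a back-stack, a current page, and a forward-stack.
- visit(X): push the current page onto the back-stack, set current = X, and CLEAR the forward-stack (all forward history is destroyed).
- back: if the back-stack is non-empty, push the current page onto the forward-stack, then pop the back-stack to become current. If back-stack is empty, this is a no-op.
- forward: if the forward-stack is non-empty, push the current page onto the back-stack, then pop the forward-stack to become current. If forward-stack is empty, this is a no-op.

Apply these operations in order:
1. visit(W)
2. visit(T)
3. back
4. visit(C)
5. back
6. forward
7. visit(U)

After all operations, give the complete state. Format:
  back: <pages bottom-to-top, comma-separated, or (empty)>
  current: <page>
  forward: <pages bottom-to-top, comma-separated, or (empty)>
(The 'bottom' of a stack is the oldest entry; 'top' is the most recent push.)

Answer: back: HOME,W,C
current: U
forward: (empty)

Derivation:
After 1 (visit(W)): cur=W back=1 fwd=0
After 2 (visit(T)): cur=T back=2 fwd=0
After 3 (back): cur=W back=1 fwd=1
After 4 (visit(C)): cur=C back=2 fwd=0
After 5 (back): cur=W back=1 fwd=1
After 6 (forward): cur=C back=2 fwd=0
After 7 (visit(U)): cur=U back=3 fwd=0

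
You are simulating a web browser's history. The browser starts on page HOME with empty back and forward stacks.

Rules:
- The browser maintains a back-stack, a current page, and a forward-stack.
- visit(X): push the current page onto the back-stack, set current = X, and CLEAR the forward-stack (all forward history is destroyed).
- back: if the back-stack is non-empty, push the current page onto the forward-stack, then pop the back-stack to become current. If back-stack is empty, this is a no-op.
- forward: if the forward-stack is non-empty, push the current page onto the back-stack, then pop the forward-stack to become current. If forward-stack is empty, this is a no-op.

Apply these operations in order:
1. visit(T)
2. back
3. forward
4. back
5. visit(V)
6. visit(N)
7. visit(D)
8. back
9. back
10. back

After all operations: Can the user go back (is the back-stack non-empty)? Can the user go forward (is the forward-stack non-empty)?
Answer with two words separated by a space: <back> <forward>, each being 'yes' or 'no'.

After 1 (visit(T)): cur=T back=1 fwd=0
After 2 (back): cur=HOME back=0 fwd=1
After 3 (forward): cur=T back=1 fwd=0
After 4 (back): cur=HOME back=0 fwd=1
After 5 (visit(V)): cur=V back=1 fwd=0
After 6 (visit(N)): cur=N back=2 fwd=0
After 7 (visit(D)): cur=D back=3 fwd=0
After 8 (back): cur=N back=2 fwd=1
After 9 (back): cur=V back=1 fwd=2
After 10 (back): cur=HOME back=0 fwd=3

Answer: no yes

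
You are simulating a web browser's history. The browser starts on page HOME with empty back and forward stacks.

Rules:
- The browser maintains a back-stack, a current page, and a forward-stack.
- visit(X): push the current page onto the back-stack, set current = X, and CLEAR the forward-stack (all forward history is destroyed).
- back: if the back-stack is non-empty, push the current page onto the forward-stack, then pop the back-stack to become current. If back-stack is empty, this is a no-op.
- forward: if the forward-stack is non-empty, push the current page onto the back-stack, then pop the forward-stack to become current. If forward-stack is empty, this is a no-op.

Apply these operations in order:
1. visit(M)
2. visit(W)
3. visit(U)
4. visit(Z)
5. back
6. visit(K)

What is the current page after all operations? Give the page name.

After 1 (visit(M)): cur=M back=1 fwd=0
After 2 (visit(W)): cur=W back=2 fwd=0
After 3 (visit(U)): cur=U back=3 fwd=0
After 4 (visit(Z)): cur=Z back=4 fwd=0
After 5 (back): cur=U back=3 fwd=1
After 6 (visit(K)): cur=K back=4 fwd=0

Answer: K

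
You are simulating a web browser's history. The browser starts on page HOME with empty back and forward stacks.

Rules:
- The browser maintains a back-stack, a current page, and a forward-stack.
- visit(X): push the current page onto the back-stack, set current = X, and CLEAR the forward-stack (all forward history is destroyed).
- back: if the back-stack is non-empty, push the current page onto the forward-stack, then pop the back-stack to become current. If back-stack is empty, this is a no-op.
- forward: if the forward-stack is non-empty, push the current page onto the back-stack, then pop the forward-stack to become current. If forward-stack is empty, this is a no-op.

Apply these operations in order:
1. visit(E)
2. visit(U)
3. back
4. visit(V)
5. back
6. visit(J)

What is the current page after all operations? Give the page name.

Answer: J

Derivation:
After 1 (visit(E)): cur=E back=1 fwd=0
After 2 (visit(U)): cur=U back=2 fwd=0
After 3 (back): cur=E back=1 fwd=1
After 4 (visit(V)): cur=V back=2 fwd=0
After 5 (back): cur=E back=1 fwd=1
After 6 (visit(J)): cur=J back=2 fwd=0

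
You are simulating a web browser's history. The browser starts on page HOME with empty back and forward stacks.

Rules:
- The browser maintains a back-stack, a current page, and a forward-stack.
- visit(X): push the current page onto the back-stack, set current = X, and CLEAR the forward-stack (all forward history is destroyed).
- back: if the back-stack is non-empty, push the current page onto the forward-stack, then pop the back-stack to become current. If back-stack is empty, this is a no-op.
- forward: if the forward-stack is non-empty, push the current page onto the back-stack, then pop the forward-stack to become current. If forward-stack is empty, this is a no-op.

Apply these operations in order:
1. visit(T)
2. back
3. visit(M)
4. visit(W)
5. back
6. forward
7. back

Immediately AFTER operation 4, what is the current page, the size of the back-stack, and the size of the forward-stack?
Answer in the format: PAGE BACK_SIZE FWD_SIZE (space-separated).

After 1 (visit(T)): cur=T back=1 fwd=0
After 2 (back): cur=HOME back=0 fwd=1
After 3 (visit(M)): cur=M back=1 fwd=0
After 4 (visit(W)): cur=W back=2 fwd=0

W 2 0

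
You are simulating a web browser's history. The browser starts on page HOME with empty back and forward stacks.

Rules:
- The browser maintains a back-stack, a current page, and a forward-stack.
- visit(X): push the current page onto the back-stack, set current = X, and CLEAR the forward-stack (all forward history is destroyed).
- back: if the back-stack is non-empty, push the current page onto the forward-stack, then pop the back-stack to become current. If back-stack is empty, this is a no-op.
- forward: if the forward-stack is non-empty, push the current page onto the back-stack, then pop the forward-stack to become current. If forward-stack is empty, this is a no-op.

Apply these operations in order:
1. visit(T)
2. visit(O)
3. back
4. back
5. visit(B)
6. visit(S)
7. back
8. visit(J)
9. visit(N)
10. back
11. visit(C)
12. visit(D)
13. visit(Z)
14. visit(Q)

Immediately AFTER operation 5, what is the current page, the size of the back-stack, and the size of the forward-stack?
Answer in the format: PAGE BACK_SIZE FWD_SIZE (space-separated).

After 1 (visit(T)): cur=T back=1 fwd=0
After 2 (visit(O)): cur=O back=2 fwd=0
After 3 (back): cur=T back=1 fwd=1
After 4 (back): cur=HOME back=0 fwd=2
After 5 (visit(B)): cur=B back=1 fwd=0

B 1 0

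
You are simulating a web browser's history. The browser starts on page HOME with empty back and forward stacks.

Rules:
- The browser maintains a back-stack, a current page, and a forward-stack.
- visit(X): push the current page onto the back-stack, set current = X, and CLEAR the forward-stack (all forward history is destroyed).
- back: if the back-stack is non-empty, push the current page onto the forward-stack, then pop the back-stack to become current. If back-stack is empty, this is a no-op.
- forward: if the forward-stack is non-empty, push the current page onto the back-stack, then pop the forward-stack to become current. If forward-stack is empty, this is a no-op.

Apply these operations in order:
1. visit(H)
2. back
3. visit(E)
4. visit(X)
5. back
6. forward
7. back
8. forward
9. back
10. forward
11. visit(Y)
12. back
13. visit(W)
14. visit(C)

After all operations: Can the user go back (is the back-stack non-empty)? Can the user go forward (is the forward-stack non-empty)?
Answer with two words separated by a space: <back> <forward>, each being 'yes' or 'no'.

Answer: yes no

Derivation:
After 1 (visit(H)): cur=H back=1 fwd=0
After 2 (back): cur=HOME back=0 fwd=1
After 3 (visit(E)): cur=E back=1 fwd=0
After 4 (visit(X)): cur=X back=2 fwd=0
After 5 (back): cur=E back=1 fwd=1
After 6 (forward): cur=X back=2 fwd=0
After 7 (back): cur=E back=1 fwd=1
After 8 (forward): cur=X back=2 fwd=0
After 9 (back): cur=E back=1 fwd=1
After 10 (forward): cur=X back=2 fwd=0
After 11 (visit(Y)): cur=Y back=3 fwd=0
After 12 (back): cur=X back=2 fwd=1
After 13 (visit(W)): cur=W back=3 fwd=0
After 14 (visit(C)): cur=C back=4 fwd=0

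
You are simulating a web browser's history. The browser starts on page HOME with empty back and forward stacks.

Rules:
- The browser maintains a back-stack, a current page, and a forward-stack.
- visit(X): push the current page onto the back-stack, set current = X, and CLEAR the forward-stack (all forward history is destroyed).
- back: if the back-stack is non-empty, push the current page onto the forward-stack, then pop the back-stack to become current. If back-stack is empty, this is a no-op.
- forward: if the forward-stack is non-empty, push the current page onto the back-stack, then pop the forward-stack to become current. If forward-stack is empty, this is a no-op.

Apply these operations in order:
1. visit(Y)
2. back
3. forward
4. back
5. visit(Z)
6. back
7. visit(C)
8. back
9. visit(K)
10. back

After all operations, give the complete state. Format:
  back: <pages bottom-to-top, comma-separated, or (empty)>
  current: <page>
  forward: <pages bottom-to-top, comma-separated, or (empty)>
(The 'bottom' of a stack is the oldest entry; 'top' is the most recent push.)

After 1 (visit(Y)): cur=Y back=1 fwd=0
After 2 (back): cur=HOME back=0 fwd=1
After 3 (forward): cur=Y back=1 fwd=0
After 4 (back): cur=HOME back=0 fwd=1
After 5 (visit(Z)): cur=Z back=1 fwd=0
After 6 (back): cur=HOME back=0 fwd=1
After 7 (visit(C)): cur=C back=1 fwd=0
After 8 (back): cur=HOME back=0 fwd=1
After 9 (visit(K)): cur=K back=1 fwd=0
After 10 (back): cur=HOME back=0 fwd=1

Answer: back: (empty)
current: HOME
forward: K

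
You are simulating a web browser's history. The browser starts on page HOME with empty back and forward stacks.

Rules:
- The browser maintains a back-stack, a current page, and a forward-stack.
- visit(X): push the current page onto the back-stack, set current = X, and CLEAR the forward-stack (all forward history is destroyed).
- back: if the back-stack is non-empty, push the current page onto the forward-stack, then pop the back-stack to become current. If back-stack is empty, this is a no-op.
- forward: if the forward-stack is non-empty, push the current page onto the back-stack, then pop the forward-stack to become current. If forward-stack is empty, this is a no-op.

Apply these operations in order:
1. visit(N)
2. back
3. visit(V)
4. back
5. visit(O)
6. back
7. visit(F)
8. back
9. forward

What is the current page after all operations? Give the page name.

After 1 (visit(N)): cur=N back=1 fwd=0
After 2 (back): cur=HOME back=0 fwd=1
After 3 (visit(V)): cur=V back=1 fwd=0
After 4 (back): cur=HOME back=0 fwd=1
After 5 (visit(O)): cur=O back=1 fwd=0
After 6 (back): cur=HOME back=0 fwd=1
After 7 (visit(F)): cur=F back=1 fwd=0
After 8 (back): cur=HOME back=0 fwd=1
After 9 (forward): cur=F back=1 fwd=0

Answer: F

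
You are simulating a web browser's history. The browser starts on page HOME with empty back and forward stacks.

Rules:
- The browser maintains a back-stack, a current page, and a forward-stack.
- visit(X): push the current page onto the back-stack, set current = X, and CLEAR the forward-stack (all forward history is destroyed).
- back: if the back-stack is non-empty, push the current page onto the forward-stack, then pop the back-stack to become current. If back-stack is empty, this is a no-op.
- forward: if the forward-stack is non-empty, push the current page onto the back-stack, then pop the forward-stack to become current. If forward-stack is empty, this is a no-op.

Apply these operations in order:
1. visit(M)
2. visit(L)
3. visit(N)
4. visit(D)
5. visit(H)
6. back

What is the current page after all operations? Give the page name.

Answer: D

Derivation:
After 1 (visit(M)): cur=M back=1 fwd=0
After 2 (visit(L)): cur=L back=2 fwd=0
After 3 (visit(N)): cur=N back=3 fwd=0
After 4 (visit(D)): cur=D back=4 fwd=0
After 5 (visit(H)): cur=H back=5 fwd=0
After 6 (back): cur=D back=4 fwd=1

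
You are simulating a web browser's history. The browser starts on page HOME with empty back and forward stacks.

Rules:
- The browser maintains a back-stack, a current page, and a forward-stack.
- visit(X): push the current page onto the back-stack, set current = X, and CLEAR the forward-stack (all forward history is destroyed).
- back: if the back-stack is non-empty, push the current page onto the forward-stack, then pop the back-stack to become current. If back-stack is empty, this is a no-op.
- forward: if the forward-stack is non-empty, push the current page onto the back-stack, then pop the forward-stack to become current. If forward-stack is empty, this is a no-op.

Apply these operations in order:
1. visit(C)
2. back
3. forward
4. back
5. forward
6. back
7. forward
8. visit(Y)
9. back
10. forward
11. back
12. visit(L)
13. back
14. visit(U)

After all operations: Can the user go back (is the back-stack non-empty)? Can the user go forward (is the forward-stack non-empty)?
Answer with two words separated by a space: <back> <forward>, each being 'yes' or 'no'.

After 1 (visit(C)): cur=C back=1 fwd=0
After 2 (back): cur=HOME back=0 fwd=1
After 3 (forward): cur=C back=1 fwd=0
After 4 (back): cur=HOME back=0 fwd=1
After 5 (forward): cur=C back=1 fwd=0
After 6 (back): cur=HOME back=0 fwd=1
After 7 (forward): cur=C back=1 fwd=0
After 8 (visit(Y)): cur=Y back=2 fwd=0
After 9 (back): cur=C back=1 fwd=1
After 10 (forward): cur=Y back=2 fwd=0
After 11 (back): cur=C back=1 fwd=1
After 12 (visit(L)): cur=L back=2 fwd=0
After 13 (back): cur=C back=1 fwd=1
After 14 (visit(U)): cur=U back=2 fwd=0

Answer: yes no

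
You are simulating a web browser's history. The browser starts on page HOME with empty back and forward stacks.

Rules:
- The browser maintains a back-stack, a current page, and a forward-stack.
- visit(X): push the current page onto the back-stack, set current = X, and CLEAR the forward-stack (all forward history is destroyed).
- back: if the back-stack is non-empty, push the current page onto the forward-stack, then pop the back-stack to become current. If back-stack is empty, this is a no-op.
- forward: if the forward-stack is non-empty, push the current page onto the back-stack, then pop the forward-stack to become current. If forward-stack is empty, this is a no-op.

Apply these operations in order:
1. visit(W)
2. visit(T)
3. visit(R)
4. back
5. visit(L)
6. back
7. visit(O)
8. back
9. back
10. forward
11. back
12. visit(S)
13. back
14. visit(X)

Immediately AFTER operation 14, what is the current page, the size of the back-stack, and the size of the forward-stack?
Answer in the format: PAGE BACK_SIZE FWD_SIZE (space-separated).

After 1 (visit(W)): cur=W back=1 fwd=0
After 2 (visit(T)): cur=T back=2 fwd=0
After 3 (visit(R)): cur=R back=3 fwd=0
After 4 (back): cur=T back=2 fwd=1
After 5 (visit(L)): cur=L back=3 fwd=0
After 6 (back): cur=T back=2 fwd=1
After 7 (visit(O)): cur=O back=3 fwd=0
After 8 (back): cur=T back=2 fwd=1
After 9 (back): cur=W back=1 fwd=2
After 10 (forward): cur=T back=2 fwd=1
After 11 (back): cur=W back=1 fwd=2
After 12 (visit(S)): cur=S back=2 fwd=0
After 13 (back): cur=W back=1 fwd=1
After 14 (visit(X)): cur=X back=2 fwd=0

X 2 0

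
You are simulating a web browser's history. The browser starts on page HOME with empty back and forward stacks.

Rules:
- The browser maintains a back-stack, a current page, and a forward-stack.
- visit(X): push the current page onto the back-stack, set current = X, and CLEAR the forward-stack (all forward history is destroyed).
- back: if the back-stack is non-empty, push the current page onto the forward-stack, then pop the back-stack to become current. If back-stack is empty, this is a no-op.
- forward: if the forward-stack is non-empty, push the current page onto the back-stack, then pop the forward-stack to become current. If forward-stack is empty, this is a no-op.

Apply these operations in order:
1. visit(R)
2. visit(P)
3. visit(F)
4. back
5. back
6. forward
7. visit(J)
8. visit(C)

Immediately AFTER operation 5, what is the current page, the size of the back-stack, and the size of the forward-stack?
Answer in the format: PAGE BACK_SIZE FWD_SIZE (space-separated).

After 1 (visit(R)): cur=R back=1 fwd=0
After 2 (visit(P)): cur=P back=2 fwd=0
After 3 (visit(F)): cur=F back=3 fwd=0
After 4 (back): cur=P back=2 fwd=1
After 5 (back): cur=R back=1 fwd=2

R 1 2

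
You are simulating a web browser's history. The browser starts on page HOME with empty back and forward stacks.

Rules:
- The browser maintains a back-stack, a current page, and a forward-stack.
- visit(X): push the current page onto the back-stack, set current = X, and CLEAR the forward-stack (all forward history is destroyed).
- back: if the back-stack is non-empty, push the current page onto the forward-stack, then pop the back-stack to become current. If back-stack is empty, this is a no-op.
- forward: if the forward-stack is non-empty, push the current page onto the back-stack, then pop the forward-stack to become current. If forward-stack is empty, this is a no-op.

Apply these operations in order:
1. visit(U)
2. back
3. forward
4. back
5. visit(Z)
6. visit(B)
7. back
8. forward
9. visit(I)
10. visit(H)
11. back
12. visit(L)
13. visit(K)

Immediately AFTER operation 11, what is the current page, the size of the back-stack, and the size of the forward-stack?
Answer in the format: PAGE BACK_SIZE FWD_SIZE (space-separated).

After 1 (visit(U)): cur=U back=1 fwd=0
After 2 (back): cur=HOME back=0 fwd=1
After 3 (forward): cur=U back=1 fwd=0
After 4 (back): cur=HOME back=0 fwd=1
After 5 (visit(Z)): cur=Z back=1 fwd=0
After 6 (visit(B)): cur=B back=2 fwd=0
After 7 (back): cur=Z back=1 fwd=1
After 8 (forward): cur=B back=2 fwd=0
After 9 (visit(I)): cur=I back=3 fwd=0
After 10 (visit(H)): cur=H back=4 fwd=0
After 11 (back): cur=I back=3 fwd=1

I 3 1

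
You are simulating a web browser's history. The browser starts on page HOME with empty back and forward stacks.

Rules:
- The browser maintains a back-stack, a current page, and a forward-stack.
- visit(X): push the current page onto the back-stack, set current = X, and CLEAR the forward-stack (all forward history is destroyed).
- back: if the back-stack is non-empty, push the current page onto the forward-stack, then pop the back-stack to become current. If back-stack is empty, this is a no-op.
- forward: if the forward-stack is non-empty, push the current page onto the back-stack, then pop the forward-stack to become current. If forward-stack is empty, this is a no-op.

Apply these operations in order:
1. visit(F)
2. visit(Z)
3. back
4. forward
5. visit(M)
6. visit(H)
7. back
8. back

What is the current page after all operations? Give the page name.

Answer: Z

Derivation:
After 1 (visit(F)): cur=F back=1 fwd=0
After 2 (visit(Z)): cur=Z back=2 fwd=0
After 3 (back): cur=F back=1 fwd=1
After 4 (forward): cur=Z back=2 fwd=0
After 5 (visit(M)): cur=M back=3 fwd=0
After 6 (visit(H)): cur=H back=4 fwd=0
After 7 (back): cur=M back=3 fwd=1
After 8 (back): cur=Z back=2 fwd=2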